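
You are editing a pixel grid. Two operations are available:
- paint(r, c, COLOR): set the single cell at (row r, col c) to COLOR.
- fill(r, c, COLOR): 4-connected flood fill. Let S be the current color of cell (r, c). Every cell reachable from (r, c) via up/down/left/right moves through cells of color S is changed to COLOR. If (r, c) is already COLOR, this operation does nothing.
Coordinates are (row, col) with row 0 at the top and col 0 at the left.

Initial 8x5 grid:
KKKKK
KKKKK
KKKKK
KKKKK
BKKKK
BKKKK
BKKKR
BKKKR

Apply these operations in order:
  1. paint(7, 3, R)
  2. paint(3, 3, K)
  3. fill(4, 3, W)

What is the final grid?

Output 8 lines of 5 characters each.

After op 1 paint(7,3,R):
KKKKK
KKKKK
KKKKK
KKKKK
BKKKK
BKKKK
BKKKR
BKKRR
After op 2 paint(3,3,K):
KKKKK
KKKKK
KKKKK
KKKKK
BKKKK
BKKKK
BKKKR
BKKRR
After op 3 fill(4,3,W) [33 cells changed]:
WWWWW
WWWWW
WWWWW
WWWWW
BWWWW
BWWWW
BWWWR
BWWRR

Answer: WWWWW
WWWWW
WWWWW
WWWWW
BWWWW
BWWWW
BWWWR
BWWRR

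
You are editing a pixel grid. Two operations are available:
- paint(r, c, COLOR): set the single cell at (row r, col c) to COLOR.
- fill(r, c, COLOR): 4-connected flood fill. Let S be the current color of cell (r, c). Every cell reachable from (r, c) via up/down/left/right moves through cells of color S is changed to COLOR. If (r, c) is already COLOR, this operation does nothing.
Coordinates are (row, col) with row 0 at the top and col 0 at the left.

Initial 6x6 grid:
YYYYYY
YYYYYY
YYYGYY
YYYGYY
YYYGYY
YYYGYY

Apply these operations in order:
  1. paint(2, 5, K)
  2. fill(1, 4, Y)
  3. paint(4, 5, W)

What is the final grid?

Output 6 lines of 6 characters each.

Answer: YYYYYY
YYYYYY
YYYGYK
YYYGYY
YYYGYW
YYYGYY

Derivation:
After op 1 paint(2,5,K):
YYYYYY
YYYYYY
YYYGYK
YYYGYY
YYYGYY
YYYGYY
After op 2 fill(1,4,Y) [0 cells changed]:
YYYYYY
YYYYYY
YYYGYK
YYYGYY
YYYGYY
YYYGYY
After op 3 paint(4,5,W):
YYYYYY
YYYYYY
YYYGYK
YYYGYY
YYYGYW
YYYGYY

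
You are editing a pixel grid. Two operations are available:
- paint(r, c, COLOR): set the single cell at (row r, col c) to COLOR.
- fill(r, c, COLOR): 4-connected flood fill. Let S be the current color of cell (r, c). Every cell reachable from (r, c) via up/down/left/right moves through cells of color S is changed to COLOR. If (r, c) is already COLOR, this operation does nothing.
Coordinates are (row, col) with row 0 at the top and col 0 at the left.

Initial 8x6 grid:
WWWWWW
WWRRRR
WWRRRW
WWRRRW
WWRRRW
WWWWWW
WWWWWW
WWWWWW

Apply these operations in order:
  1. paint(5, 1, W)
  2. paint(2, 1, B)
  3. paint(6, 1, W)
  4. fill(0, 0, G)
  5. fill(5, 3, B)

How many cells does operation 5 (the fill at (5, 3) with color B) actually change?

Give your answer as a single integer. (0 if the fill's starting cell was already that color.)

After op 1 paint(5,1,W):
WWWWWW
WWRRRR
WWRRRW
WWRRRW
WWRRRW
WWWWWW
WWWWWW
WWWWWW
After op 2 paint(2,1,B):
WWWWWW
WWRRRR
WBRRRW
WWRRRW
WWRRRW
WWWWWW
WWWWWW
WWWWWW
After op 3 paint(6,1,W):
WWWWWW
WWRRRR
WBRRRW
WWRRRW
WWRRRW
WWWWWW
WWWWWW
WWWWWW
After op 4 fill(0,0,G) [34 cells changed]:
GGGGGG
GGRRRR
GBRRRG
GGRRRG
GGRRRG
GGGGGG
GGGGGG
GGGGGG
After op 5 fill(5,3,B) [34 cells changed]:
BBBBBB
BBRRRR
BBRRRB
BBRRRB
BBRRRB
BBBBBB
BBBBBB
BBBBBB

Answer: 34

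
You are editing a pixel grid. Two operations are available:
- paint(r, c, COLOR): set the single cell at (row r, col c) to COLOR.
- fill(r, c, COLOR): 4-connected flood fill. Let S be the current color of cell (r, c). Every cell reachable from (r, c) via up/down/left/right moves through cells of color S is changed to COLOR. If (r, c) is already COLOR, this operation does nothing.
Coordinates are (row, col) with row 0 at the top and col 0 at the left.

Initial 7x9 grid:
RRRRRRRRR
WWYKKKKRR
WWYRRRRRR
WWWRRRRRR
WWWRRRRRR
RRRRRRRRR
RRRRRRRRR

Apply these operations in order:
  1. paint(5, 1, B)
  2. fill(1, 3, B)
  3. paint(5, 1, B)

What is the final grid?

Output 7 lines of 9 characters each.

Answer: RRRRRRRRR
WWYBBBBRR
WWYRRRRRR
WWWRRRRRR
WWWRRRRRR
RBRRRRRRR
RRRRRRRRR

Derivation:
After op 1 paint(5,1,B):
RRRRRRRRR
WWYKKKKRR
WWYRRRRRR
WWWRRRRRR
WWWRRRRRR
RBRRRRRRR
RRRRRRRRR
After op 2 fill(1,3,B) [4 cells changed]:
RRRRRRRRR
WWYBBBBRR
WWYRRRRRR
WWWRRRRRR
WWWRRRRRR
RBRRRRRRR
RRRRRRRRR
After op 3 paint(5,1,B):
RRRRRRRRR
WWYBBBBRR
WWYRRRRRR
WWWRRRRRR
WWWRRRRRR
RBRRRRRRR
RRRRRRRRR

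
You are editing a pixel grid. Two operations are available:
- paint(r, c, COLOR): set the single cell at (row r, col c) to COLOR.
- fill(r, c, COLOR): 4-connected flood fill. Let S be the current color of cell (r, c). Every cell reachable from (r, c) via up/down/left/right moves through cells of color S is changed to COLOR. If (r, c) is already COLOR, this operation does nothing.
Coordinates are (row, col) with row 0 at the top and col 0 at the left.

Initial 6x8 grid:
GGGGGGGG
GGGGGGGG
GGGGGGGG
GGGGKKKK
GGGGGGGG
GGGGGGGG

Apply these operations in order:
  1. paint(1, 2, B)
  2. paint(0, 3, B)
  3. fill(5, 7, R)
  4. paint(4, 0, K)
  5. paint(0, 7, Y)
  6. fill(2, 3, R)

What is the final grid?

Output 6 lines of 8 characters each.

Answer: RRRBRRRY
RRBRRRRR
RRRRRRRR
RRRRKKKK
KRRRRRRR
RRRRRRRR

Derivation:
After op 1 paint(1,2,B):
GGGGGGGG
GGBGGGGG
GGGGGGGG
GGGGKKKK
GGGGGGGG
GGGGGGGG
After op 2 paint(0,3,B):
GGGBGGGG
GGBGGGGG
GGGGGGGG
GGGGKKKK
GGGGGGGG
GGGGGGGG
After op 3 fill(5,7,R) [42 cells changed]:
RRRBRRRR
RRBRRRRR
RRRRRRRR
RRRRKKKK
RRRRRRRR
RRRRRRRR
After op 4 paint(4,0,K):
RRRBRRRR
RRBRRRRR
RRRRRRRR
RRRRKKKK
KRRRRRRR
RRRRRRRR
After op 5 paint(0,7,Y):
RRRBRRRY
RRBRRRRR
RRRRRRRR
RRRRKKKK
KRRRRRRR
RRRRRRRR
After op 6 fill(2,3,R) [0 cells changed]:
RRRBRRRY
RRBRRRRR
RRRRRRRR
RRRRKKKK
KRRRRRRR
RRRRRRRR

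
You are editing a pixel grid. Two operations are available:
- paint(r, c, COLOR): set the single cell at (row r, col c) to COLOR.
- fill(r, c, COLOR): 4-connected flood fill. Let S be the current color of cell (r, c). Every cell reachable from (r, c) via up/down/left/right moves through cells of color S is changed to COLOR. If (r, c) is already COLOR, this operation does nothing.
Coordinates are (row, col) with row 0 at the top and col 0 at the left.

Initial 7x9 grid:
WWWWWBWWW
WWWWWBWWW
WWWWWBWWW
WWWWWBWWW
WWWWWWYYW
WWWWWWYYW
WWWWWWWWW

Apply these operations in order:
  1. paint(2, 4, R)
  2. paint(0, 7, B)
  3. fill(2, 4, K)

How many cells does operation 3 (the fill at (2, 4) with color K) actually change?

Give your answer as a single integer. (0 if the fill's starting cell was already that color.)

After op 1 paint(2,4,R):
WWWWWBWWW
WWWWWBWWW
WWWWRBWWW
WWWWWBWWW
WWWWWWYYW
WWWWWWYYW
WWWWWWWWW
After op 2 paint(0,7,B):
WWWWWBWBW
WWWWWBWWW
WWWWRBWWW
WWWWWBWWW
WWWWWWYYW
WWWWWWYYW
WWWWWWWWW
After op 3 fill(2,4,K) [1 cells changed]:
WWWWWBWBW
WWWWWBWWW
WWWWKBWWW
WWWWWBWWW
WWWWWWYYW
WWWWWWYYW
WWWWWWWWW

Answer: 1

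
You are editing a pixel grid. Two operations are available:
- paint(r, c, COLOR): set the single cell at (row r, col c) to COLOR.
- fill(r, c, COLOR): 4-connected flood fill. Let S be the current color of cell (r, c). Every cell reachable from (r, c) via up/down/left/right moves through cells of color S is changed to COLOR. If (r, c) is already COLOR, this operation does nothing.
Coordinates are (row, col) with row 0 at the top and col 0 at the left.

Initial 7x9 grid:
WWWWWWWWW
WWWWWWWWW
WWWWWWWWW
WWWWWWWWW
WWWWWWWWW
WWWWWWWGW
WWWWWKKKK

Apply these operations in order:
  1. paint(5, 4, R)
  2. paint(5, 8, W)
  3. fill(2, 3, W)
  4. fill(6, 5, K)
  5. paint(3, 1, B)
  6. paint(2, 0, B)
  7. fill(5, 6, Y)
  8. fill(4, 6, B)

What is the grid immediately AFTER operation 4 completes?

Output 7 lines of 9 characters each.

Answer: WWWWWWWWW
WWWWWWWWW
WWWWWWWWW
WWWWWWWWW
WWWWWWWWW
WWWWRWWGW
WWWWWKKKK

Derivation:
After op 1 paint(5,4,R):
WWWWWWWWW
WWWWWWWWW
WWWWWWWWW
WWWWWWWWW
WWWWWWWWW
WWWWRWWGW
WWWWWKKKK
After op 2 paint(5,8,W):
WWWWWWWWW
WWWWWWWWW
WWWWWWWWW
WWWWWWWWW
WWWWWWWWW
WWWWRWWGW
WWWWWKKKK
After op 3 fill(2,3,W) [0 cells changed]:
WWWWWWWWW
WWWWWWWWW
WWWWWWWWW
WWWWWWWWW
WWWWWWWWW
WWWWRWWGW
WWWWWKKKK
After op 4 fill(6,5,K) [0 cells changed]:
WWWWWWWWW
WWWWWWWWW
WWWWWWWWW
WWWWWWWWW
WWWWWWWWW
WWWWRWWGW
WWWWWKKKK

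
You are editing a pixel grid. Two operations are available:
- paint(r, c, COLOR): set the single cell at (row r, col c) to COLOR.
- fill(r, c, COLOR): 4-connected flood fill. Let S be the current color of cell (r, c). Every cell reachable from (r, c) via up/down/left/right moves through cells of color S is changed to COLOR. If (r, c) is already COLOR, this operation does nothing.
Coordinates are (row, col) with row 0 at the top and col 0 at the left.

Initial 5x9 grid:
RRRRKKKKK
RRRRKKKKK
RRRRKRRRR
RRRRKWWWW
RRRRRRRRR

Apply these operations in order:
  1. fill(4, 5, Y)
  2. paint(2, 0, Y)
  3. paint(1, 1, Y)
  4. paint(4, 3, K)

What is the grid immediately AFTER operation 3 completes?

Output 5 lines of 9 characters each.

Answer: YYYYKKKKK
YYYYKKKKK
YYYYKRRRR
YYYYKWWWW
YYYYYYYYY

Derivation:
After op 1 fill(4,5,Y) [25 cells changed]:
YYYYKKKKK
YYYYKKKKK
YYYYKRRRR
YYYYKWWWW
YYYYYYYYY
After op 2 paint(2,0,Y):
YYYYKKKKK
YYYYKKKKK
YYYYKRRRR
YYYYKWWWW
YYYYYYYYY
After op 3 paint(1,1,Y):
YYYYKKKKK
YYYYKKKKK
YYYYKRRRR
YYYYKWWWW
YYYYYYYYY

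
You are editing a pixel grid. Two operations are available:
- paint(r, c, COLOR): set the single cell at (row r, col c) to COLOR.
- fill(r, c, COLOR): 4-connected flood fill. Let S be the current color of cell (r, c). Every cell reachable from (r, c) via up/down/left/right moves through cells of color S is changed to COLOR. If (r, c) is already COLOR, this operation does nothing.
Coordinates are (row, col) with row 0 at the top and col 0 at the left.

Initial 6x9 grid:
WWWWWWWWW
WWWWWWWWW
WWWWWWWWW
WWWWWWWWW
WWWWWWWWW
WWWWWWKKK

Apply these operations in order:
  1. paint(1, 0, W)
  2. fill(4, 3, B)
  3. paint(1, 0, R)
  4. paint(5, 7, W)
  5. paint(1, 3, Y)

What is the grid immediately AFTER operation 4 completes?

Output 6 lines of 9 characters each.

Answer: BBBBBBBBB
RBBBBBBBB
BBBBBBBBB
BBBBBBBBB
BBBBBBBBB
BBBBBBKWK

Derivation:
After op 1 paint(1,0,W):
WWWWWWWWW
WWWWWWWWW
WWWWWWWWW
WWWWWWWWW
WWWWWWWWW
WWWWWWKKK
After op 2 fill(4,3,B) [51 cells changed]:
BBBBBBBBB
BBBBBBBBB
BBBBBBBBB
BBBBBBBBB
BBBBBBBBB
BBBBBBKKK
After op 3 paint(1,0,R):
BBBBBBBBB
RBBBBBBBB
BBBBBBBBB
BBBBBBBBB
BBBBBBBBB
BBBBBBKKK
After op 4 paint(5,7,W):
BBBBBBBBB
RBBBBBBBB
BBBBBBBBB
BBBBBBBBB
BBBBBBBBB
BBBBBBKWK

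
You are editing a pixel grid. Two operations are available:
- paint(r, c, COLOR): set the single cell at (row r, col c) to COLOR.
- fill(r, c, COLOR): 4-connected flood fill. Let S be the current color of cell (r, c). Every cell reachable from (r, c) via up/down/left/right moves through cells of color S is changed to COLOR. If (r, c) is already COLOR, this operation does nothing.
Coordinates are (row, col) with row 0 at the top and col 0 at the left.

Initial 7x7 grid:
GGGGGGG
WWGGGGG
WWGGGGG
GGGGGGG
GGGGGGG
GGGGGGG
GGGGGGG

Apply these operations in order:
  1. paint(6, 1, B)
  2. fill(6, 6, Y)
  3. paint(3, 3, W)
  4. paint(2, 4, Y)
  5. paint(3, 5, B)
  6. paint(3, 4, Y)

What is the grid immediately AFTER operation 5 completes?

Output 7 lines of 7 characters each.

Answer: YYYYYYY
WWYYYYY
WWYYYYY
YYYWYBY
YYYYYYY
YYYYYYY
YBYYYYY

Derivation:
After op 1 paint(6,1,B):
GGGGGGG
WWGGGGG
WWGGGGG
GGGGGGG
GGGGGGG
GGGGGGG
GBGGGGG
After op 2 fill(6,6,Y) [44 cells changed]:
YYYYYYY
WWYYYYY
WWYYYYY
YYYYYYY
YYYYYYY
YYYYYYY
YBYYYYY
After op 3 paint(3,3,W):
YYYYYYY
WWYYYYY
WWYYYYY
YYYWYYY
YYYYYYY
YYYYYYY
YBYYYYY
After op 4 paint(2,4,Y):
YYYYYYY
WWYYYYY
WWYYYYY
YYYWYYY
YYYYYYY
YYYYYYY
YBYYYYY
After op 5 paint(3,5,B):
YYYYYYY
WWYYYYY
WWYYYYY
YYYWYBY
YYYYYYY
YYYYYYY
YBYYYYY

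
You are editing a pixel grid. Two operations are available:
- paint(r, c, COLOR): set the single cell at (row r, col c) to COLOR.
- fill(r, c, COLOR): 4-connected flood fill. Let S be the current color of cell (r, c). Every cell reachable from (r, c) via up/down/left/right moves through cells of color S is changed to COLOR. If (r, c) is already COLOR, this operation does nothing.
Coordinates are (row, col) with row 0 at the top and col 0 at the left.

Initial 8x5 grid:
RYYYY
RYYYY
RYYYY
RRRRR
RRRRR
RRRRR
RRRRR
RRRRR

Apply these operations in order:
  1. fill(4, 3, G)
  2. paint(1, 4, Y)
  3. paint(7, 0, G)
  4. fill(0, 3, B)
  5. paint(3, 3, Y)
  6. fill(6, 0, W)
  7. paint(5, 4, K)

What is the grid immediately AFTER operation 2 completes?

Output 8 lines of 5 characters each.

Answer: GYYYY
GYYYY
GYYYY
GGGGG
GGGGG
GGGGG
GGGGG
GGGGG

Derivation:
After op 1 fill(4,3,G) [28 cells changed]:
GYYYY
GYYYY
GYYYY
GGGGG
GGGGG
GGGGG
GGGGG
GGGGG
After op 2 paint(1,4,Y):
GYYYY
GYYYY
GYYYY
GGGGG
GGGGG
GGGGG
GGGGG
GGGGG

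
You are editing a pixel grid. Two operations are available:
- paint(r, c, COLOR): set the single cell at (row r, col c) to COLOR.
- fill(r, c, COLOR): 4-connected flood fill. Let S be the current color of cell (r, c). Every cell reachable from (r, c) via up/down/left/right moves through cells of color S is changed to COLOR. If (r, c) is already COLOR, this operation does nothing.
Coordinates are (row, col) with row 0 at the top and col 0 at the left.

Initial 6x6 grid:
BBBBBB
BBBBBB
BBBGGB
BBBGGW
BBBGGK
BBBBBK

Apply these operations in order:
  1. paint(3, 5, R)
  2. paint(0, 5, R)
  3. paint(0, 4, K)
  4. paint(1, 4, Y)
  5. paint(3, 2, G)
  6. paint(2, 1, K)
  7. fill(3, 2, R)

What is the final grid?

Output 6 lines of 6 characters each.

Answer: BBBBKR
BBBBYB
BKBRRB
BBRRRR
BBBRRK
BBBBBK

Derivation:
After op 1 paint(3,5,R):
BBBBBB
BBBBBB
BBBGGB
BBBGGR
BBBGGK
BBBBBK
After op 2 paint(0,5,R):
BBBBBR
BBBBBB
BBBGGB
BBBGGR
BBBGGK
BBBBBK
After op 3 paint(0,4,K):
BBBBKR
BBBBBB
BBBGGB
BBBGGR
BBBGGK
BBBBBK
After op 4 paint(1,4,Y):
BBBBKR
BBBBYB
BBBGGB
BBBGGR
BBBGGK
BBBBBK
After op 5 paint(3,2,G):
BBBBKR
BBBBYB
BBBGGB
BBGGGR
BBBGGK
BBBBBK
After op 6 paint(2,1,K):
BBBBKR
BBBBYB
BKBGGB
BBGGGR
BBBGGK
BBBBBK
After op 7 fill(3,2,R) [7 cells changed]:
BBBBKR
BBBBYB
BKBRRB
BBRRRR
BBBRRK
BBBBBK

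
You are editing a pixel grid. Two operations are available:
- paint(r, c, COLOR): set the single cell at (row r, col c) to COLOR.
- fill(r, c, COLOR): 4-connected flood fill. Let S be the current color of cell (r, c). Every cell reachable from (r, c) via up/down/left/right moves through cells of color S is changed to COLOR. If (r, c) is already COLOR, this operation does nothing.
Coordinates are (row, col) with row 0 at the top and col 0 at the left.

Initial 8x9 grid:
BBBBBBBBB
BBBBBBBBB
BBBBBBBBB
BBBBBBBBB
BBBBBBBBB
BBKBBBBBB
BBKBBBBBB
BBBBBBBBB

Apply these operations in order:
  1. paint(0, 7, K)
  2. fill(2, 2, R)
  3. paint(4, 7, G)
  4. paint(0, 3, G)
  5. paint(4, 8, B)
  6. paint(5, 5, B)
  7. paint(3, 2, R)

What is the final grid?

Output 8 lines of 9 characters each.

After op 1 paint(0,7,K):
BBBBBBBKB
BBBBBBBBB
BBBBBBBBB
BBBBBBBBB
BBBBBBBBB
BBKBBBBBB
BBKBBBBBB
BBBBBBBBB
After op 2 fill(2,2,R) [69 cells changed]:
RRRRRRRKR
RRRRRRRRR
RRRRRRRRR
RRRRRRRRR
RRRRRRRRR
RRKRRRRRR
RRKRRRRRR
RRRRRRRRR
After op 3 paint(4,7,G):
RRRRRRRKR
RRRRRRRRR
RRRRRRRRR
RRRRRRRRR
RRRRRRRGR
RRKRRRRRR
RRKRRRRRR
RRRRRRRRR
After op 4 paint(0,3,G):
RRRGRRRKR
RRRRRRRRR
RRRRRRRRR
RRRRRRRRR
RRRRRRRGR
RRKRRRRRR
RRKRRRRRR
RRRRRRRRR
After op 5 paint(4,8,B):
RRRGRRRKR
RRRRRRRRR
RRRRRRRRR
RRRRRRRRR
RRRRRRRGB
RRKRRRRRR
RRKRRRRRR
RRRRRRRRR
After op 6 paint(5,5,B):
RRRGRRRKR
RRRRRRRRR
RRRRRRRRR
RRRRRRRRR
RRRRRRRGB
RRKRRBRRR
RRKRRRRRR
RRRRRRRRR
After op 7 paint(3,2,R):
RRRGRRRKR
RRRRRRRRR
RRRRRRRRR
RRRRRRRRR
RRRRRRRGB
RRKRRBRRR
RRKRRRRRR
RRRRRRRRR

Answer: RRRGRRRKR
RRRRRRRRR
RRRRRRRRR
RRRRRRRRR
RRRRRRRGB
RRKRRBRRR
RRKRRRRRR
RRRRRRRRR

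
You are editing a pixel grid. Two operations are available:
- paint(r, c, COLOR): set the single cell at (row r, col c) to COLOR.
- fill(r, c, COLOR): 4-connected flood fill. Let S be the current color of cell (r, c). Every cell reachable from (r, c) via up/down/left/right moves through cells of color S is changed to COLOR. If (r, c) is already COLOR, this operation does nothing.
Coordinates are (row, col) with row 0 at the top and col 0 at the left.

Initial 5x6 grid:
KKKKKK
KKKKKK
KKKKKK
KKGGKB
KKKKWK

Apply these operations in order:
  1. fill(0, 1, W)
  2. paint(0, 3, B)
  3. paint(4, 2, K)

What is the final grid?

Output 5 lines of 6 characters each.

After op 1 fill(0,1,W) [25 cells changed]:
WWWWWW
WWWWWW
WWWWWW
WWGGWB
WWWWWK
After op 2 paint(0,3,B):
WWWBWW
WWWWWW
WWWWWW
WWGGWB
WWWWWK
After op 3 paint(4,2,K):
WWWBWW
WWWWWW
WWWWWW
WWGGWB
WWKWWK

Answer: WWWBWW
WWWWWW
WWWWWW
WWGGWB
WWKWWK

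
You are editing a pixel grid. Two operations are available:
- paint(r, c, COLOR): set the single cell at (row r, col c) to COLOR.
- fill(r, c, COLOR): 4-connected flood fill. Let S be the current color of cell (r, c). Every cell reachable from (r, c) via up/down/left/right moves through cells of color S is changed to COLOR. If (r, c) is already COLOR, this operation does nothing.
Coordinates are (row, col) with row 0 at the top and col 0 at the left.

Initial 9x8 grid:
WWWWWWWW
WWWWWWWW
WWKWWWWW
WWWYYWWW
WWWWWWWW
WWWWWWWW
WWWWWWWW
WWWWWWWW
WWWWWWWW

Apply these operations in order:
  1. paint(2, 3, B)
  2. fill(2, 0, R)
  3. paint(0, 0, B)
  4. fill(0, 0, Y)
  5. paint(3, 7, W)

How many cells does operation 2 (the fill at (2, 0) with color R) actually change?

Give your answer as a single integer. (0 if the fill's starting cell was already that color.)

After op 1 paint(2,3,B):
WWWWWWWW
WWWWWWWW
WWKBWWWW
WWWYYWWW
WWWWWWWW
WWWWWWWW
WWWWWWWW
WWWWWWWW
WWWWWWWW
After op 2 fill(2,0,R) [68 cells changed]:
RRRRRRRR
RRRRRRRR
RRKBRRRR
RRRYYRRR
RRRRRRRR
RRRRRRRR
RRRRRRRR
RRRRRRRR
RRRRRRRR

Answer: 68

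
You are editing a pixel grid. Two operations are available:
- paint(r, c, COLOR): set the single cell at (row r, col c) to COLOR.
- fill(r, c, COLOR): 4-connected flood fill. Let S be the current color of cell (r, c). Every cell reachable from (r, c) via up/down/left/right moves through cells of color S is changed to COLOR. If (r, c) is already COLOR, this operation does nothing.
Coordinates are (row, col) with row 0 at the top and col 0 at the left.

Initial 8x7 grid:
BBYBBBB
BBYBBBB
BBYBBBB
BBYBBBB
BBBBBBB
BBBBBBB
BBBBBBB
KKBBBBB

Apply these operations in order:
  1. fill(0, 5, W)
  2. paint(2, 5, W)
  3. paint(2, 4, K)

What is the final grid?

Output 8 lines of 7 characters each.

Answer: WWYWWWW
WWYWWWW
WWYWKWW
WWYWWWW
WWWWWWW
WWWWWWW
WWWWWWW
KKWWWWW

Derivation:
After op 1 fill(0,5,W) [50 cells changed]:
WWYWWWW
WWYWWWW
WWYWWWW
WWYWWWW
WWWWWWW
WWWWWWW
WWWWWWW
KKWWWWW
After op 2 paint(2,5,W):
WWYWWWW
WWYWWWW
WWYWWWW
WWYWWWW
WWWWWWW
WWWWWWW
WWWWWWW
KKWWWWW
After op 3 paint(2,4,K):
WWYWWWW
WWYWWWW
WWYWKWW
WWYWWWW
WWWWWWW
WWWWWWW
WWWWWWW
KKWWWWW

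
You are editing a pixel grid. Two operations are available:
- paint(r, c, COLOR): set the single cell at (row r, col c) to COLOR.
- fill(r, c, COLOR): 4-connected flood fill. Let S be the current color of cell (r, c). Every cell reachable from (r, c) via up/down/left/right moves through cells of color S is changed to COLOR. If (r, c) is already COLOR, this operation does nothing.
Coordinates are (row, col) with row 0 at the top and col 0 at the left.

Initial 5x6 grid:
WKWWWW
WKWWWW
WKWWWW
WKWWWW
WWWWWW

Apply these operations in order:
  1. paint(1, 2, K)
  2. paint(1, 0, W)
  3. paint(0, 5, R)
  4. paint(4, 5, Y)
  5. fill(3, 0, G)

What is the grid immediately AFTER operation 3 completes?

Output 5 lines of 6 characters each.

After op 1 paint(1,2,K):
WKWWWW
WKKWWW
WKWWWW
WKWWWW
WWWWWW
After op 2 paint(1,0,W):
WKWWWW
WKKWWW
WKWWWW
WKWWWW
WWWWWW
After op 3 paint(0,5,R):
WKWWWR
WKKWWW
WKWWWW
WKWWWW
WWWWWW

Answer: WKWWWR
WKKWWW
WKWWWW
WKWWWW
WWWWWW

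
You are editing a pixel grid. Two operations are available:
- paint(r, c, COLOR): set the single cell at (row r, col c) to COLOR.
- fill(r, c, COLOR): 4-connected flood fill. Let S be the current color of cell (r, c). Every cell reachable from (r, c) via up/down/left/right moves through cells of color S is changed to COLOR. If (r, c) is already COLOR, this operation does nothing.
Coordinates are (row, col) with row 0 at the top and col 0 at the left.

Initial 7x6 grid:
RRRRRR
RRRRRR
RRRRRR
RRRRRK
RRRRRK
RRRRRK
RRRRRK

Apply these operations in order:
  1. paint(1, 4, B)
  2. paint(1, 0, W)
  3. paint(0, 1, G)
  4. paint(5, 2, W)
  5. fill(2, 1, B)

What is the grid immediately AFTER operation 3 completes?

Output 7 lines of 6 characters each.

After op 1 paint(1,4,B):
RRRRRR
RRRRBR
RRRRRR
RRRRRK
RRRRRK
RRRRRK
RRRRRK
After op 2 paint(1,0,W):
RRRRRR
WRRRBR
RRRRRR
RRRRRK
RRRRRK
RRRRRK
RRRRRK
After op 3 paint(0,1,G):
RGRRRR
WRRRBR
RRRRRR
RRRRRK
RRRRRK
RRRRRK
RRRRRK

Answer: RGRRRR
WRRRBR
RRRRRR
RRRRRK
RRRRRK
RRRRRK
RRRRRK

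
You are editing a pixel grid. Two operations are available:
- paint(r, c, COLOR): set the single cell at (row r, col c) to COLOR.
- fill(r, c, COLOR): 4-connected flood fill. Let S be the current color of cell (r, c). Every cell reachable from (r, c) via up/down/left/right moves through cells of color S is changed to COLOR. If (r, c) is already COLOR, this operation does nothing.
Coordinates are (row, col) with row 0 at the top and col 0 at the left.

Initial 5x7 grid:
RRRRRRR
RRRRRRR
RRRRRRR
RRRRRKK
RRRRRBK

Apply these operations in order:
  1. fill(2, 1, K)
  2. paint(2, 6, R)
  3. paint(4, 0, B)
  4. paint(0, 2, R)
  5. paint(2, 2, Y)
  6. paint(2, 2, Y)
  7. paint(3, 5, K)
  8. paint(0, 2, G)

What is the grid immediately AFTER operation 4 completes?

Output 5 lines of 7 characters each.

After op 1 fill(2,1,K) [31 cells changed]:
KKKKKKK
KKKKKKK
KKKKKKK
KKKKKKK
KKKKKBK
After op 2 paint(2,6,R):
KKKKKKK
KKKKKKK
KKKKKKR
KKKKKKK
KKKKKBK
After op 3 paint(4,0,B):
KKKKKKK
KKKKKKK
KKKKKKR
KKKKKKK
BKKKKBK
After op 4 paint(0,2,R):
KKRKKKK
KKKKKKK
KKKKKKR
KKKKKKK
BKKKKBK

Answer: KKRKKKK
KKKKKKK
KKKKKKR
KKKKKKK
BKKKKBK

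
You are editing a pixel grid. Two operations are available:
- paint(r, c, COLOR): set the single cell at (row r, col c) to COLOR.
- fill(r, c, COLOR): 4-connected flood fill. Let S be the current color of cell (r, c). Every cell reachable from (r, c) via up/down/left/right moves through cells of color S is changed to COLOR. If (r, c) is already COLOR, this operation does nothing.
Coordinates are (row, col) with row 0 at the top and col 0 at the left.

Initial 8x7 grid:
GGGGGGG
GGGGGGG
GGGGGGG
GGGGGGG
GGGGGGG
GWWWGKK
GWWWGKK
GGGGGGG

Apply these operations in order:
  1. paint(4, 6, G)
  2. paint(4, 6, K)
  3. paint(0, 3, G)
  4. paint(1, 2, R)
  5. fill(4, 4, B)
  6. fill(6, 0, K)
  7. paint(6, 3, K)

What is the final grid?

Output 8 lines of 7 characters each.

After op 1 paint(4,6,G):
GGGGGGG
GGGGGGG
GGGGGGG
GGGGGGG
GGGGGGG
GWWWGKK
GWWWGKK
GGGGGGG
After op 2 paint(4,6,K):
GGGGGGG
GGGGGGG
GGGGGGG
GGGGGGG
GGGGGGK
GWWWGKK
GWWWGKK
GGGGGGG
After op 3 paint(0,3,G):
GGGGGGG
GGGGGGG
GGGGGGG
GGGGGGG
GGGGGGK
GWWWGKK
GWWWGKK
GGGGGGG
After op 4 paint(1,2,R):
GGGGGGG
GGRGGGG
GGGGGGG
GGGGGGG
GGGGGGK
GWWWGKK
GWWWGKK
GGGGGGG
After op 5 fill(4,4,B) [44 cells changed]:
BBBBBBB
BBRBBBB
BBBBBBB
BBBBBBB
BBBBBBK
BWWWBKK
BWWWBKK
BBBBBBB
After op 6 fill(6,0,K) [44 cells changed]:
KKKKKKK
KKRKKKK
KKKKKKK
KKKKKKK
KKKKKKK
KWWWKKK
KWWWKKK
KKKKKKK
After op 7 paint(6,3,K):
KKKKKKK
KKRKKKK
KKKKKKK
KKKKKKK
KKKKKKK
KWWWKKK
KWWKKKK
KKKKKKK

Answer: KKKKKKK
KKRKKKK
KKKKKKK
KKKKKKK
KKKKKKK
KWWWKKK
KWWKKKK
KKKKKKK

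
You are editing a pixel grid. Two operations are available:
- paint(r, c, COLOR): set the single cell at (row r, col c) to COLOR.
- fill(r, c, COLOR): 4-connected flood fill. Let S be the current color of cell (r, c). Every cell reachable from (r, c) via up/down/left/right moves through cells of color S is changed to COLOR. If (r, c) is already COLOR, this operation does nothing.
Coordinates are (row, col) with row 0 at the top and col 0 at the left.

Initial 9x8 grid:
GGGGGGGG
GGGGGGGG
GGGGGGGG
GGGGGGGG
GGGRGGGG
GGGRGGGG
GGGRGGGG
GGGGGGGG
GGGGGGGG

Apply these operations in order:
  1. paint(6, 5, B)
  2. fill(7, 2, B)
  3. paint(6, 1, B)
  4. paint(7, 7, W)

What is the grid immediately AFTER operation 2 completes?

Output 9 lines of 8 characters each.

Answer: BBBBBBBB
BBBBBBBB
BBBBBBBB
BBBBBBBB
BBBRBBBB
BBBRBBBB
BBBRBBBB
BBBBBBBB
BBBBBBBB

Derivation:
After op 1 paint(6,5,B):
GGGGGGGG
GGGGGGGG
GGGGGGGG
GGGGGGGG
GGGRGGGG
GGGRGGGG
GGGRGBGG
GGGGGGGG
GGGGGGGG
After op 2 fill(7,2,B) [68 cells changed]:
BBBBBBBB
BBBBBBBB
BBBBBBBB
BBBBBBBB
BBBRBBBB
BBBRBBBB
BBBRBBBB
BBBBBBBB
BBBBBBBB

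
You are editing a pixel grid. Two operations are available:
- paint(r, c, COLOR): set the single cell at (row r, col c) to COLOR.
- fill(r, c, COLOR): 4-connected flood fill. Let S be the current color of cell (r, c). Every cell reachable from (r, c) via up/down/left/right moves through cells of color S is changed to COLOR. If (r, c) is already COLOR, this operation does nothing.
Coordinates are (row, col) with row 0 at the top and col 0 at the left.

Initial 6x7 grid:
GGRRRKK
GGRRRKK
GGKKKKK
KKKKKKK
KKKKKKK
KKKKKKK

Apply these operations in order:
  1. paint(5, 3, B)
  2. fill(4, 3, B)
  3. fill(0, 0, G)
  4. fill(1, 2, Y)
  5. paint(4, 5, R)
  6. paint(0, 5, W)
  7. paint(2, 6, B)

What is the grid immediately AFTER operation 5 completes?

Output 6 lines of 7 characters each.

After op 1 paint(5,3,B):
GGRRRKK
GGRRRKK
GGKKKKK
KKKKKKK
KKKKKKK
KKKBKKK
After op 2 fill(4,3,B) [29 cells changed]:
GGRRRBB
GGRRRBB
GGBBBBB
BBBBBBB
BBBBBBB
BBBBBBB
After op 3 fill(0,0,G) [0 cells changed]:
GGRRRBB
GGRRRBB
GGBBBBB
BBBBBBB
BBBBBBB
BBBBBBB
After op 4 fill(1,2,Y) [6 cells changed]:
GGYYYBB
GGYYYBB
GGBBBBB
BBBBBBB
BBBBBBB
BBBBBBB
After op 5 paint(4,5,R):
GGYYYBB
GGYYYBB
GGBBBBB
BBBBBBB
BBBBBRB
BBBBBBB

Answer: GGYYYBB
GGYYYBB
GGBBBBB
BBBBBBB
BBBBBRB
BBBBBBB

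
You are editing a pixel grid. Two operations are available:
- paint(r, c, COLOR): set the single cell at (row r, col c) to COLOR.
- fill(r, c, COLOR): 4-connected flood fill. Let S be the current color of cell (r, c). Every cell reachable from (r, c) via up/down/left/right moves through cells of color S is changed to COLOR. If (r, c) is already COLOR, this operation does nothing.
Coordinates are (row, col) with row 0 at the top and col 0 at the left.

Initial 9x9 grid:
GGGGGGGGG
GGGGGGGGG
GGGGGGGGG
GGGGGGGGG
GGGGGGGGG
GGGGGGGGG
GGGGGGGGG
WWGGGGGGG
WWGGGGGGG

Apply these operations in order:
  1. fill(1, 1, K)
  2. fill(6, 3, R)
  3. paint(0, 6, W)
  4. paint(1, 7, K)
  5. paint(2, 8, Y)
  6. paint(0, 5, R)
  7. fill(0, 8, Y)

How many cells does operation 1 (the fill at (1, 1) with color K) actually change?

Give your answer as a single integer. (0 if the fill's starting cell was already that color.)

Answer: 77

Derivation:
After op 1 fill(1,1,K) [77 cells changed]:
KKKKKKKKK
KKKKKKKKK
KKKKKKKKK
KKKKKKKKK
KKKKKKKKK
KKKKKKKKK
KKKKKKKKK
WWKKKKKKK
WWKKKKKKK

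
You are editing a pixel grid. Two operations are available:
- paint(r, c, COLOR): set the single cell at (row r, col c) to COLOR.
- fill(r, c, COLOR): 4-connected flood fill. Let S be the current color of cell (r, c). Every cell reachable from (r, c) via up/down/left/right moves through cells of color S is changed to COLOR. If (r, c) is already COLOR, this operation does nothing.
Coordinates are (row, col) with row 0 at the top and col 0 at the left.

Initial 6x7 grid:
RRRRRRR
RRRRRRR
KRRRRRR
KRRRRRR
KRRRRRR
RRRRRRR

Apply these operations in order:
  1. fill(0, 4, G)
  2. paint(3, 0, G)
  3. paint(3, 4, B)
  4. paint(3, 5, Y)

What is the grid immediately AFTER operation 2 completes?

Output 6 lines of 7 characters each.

After op 1 fill(0,4,G) [39 cells changed]:
GGGGGGG
GGGGGGG
KGGGGGG
KGGGGGG
KGGGGGG
GGGGGGG
After op 2 paint(3,0,G):
GGGGGGG
GGGGGGG
KGGGGGG
GGGGGGG
KGGGGGG
GGGGGGG

Answer: GGGGGGG
GGGGGGG
KGGGGGG
GGGGGGG
KGGGGGG
GGGGGGG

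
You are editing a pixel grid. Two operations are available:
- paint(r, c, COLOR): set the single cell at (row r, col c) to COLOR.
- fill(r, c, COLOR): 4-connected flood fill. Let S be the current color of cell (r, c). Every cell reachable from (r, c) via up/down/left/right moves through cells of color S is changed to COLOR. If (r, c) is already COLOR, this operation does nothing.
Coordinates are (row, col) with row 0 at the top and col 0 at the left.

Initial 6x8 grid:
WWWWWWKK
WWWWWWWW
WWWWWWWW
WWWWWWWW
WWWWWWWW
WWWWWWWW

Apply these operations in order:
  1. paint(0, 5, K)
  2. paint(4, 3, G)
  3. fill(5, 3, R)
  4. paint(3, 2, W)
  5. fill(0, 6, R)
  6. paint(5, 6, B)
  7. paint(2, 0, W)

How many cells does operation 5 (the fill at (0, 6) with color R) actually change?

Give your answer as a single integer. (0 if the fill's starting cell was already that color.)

After op 1 paint(0,5,K):
WWWWWKKK
WWWWWWWW
WWWWWWWW
WWWWWWWW
WWWWWWWW
WWWWWWWW
After op 2 paint(4,3,G):
WWWWWKKK
WWWWWWWW
WWWWWWWW
WWWWWWWW
WWWGWWWW
WWWWWWWW
After op 3 fill(5,3,R) [44 cells changed]:
RRRRRKKK
RRRRRRRR
RRRRRRRR
RRRRRRRR
RRRGRRRR
RRRRRRRR
After op 4 paint(3,2,W):
RRRRRKKK
RRRRRRRR
RRRRRRRR
RRWRRRRR
RRRGRRRR
RRRRRRRR
After op 5 fill(0,6,R) [3 cells changed]:
RRRRRRRR
RRRRRRRR
RRRRRRRR
RRWRRRRR
RRRGRRRR
RRRRRRRR

Answer: 3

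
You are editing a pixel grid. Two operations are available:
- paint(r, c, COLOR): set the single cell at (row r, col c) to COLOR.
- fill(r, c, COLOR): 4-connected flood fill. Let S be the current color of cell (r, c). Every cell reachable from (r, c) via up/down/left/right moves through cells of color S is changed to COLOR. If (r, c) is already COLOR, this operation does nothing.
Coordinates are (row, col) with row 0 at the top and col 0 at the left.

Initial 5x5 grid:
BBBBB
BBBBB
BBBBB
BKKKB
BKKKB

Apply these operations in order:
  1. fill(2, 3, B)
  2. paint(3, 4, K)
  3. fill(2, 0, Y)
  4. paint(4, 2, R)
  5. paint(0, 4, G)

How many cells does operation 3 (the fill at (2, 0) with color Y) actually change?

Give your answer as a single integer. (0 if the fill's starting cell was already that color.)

After op 1 fill(2,3,B) [0 cells changed]:
BBBBB
BBBBB
BBBBB
BKKKB
BKKKB
After op 2 paint(3,4,K):
BBBBB
BBBBB
BBBBB
BKKKK
BKKKB
After op 3 fill(2,0,Y) [17 cells changed]:
YYYYY
YYYYY
YYYYY
YKKKK
YKKKB

Answer: 17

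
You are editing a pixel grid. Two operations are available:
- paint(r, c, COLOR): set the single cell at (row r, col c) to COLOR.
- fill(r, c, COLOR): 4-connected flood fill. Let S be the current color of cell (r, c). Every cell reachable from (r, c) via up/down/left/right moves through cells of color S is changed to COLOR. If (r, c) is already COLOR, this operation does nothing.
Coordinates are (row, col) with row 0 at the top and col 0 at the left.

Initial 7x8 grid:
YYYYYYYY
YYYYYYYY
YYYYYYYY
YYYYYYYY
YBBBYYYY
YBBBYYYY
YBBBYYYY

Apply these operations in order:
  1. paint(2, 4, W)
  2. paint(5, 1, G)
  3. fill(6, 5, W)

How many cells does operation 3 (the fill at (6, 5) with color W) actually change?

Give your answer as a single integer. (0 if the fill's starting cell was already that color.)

Answer: 46

Derivation:
After op 1 paint(2,4,W):
YYYYYYYY
YYYYYYYY
YYYYWYYY
YYYYYYYY
YBBBYYYY
YBBBYYYY
YBBBYYYY
After op 2 paint(5,1,G):
YYYYYYYY
YYYYYYYY
YYYYWYYY
YYYYYYYY
YBBBYYYY
YGBBYYYY
YBBBYYYY
After op 3 fill(6,5,W) [46 cells changed]:
WWWWWWWW
WWWWWWWW
WWWWWWWW
WWWWWWWW
WBBBWWWW
WGBBWWWW
WBBBWWWW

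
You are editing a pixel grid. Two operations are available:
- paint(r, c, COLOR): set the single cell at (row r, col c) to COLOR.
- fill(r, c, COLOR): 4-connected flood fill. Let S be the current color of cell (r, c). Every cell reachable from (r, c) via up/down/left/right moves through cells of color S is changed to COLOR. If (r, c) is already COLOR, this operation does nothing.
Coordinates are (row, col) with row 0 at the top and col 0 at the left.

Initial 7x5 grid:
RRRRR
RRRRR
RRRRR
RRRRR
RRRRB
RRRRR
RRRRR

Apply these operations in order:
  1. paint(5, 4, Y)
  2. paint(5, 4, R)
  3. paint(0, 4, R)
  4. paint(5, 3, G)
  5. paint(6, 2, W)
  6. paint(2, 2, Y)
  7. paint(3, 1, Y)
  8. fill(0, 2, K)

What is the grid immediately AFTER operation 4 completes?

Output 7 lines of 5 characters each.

After op 1 paint(5,4,Y):
RRRRR
RRRRR
RRRRR
RRRRR
RRRRB
RRRRY
RRRRR
After op 2 paint(5,4,R):
RRRRR
RRRRR
RRRRR
RRRRR
RRRRB
RRRRR
RRRRR
After op 3 paint(0,4,R):
RRRRR
RRRRR
RRRRR
RRRRR
RRRRB
RRRRR
RRRRR
After op 4 paint(5,3,G):
RRRRR
RRRRR
RRRRR
RRRRR
RRRRB
RRRGR
RRRRR

Answer: RRRRR
RRRRR
RRRRR
RRRRR
RRRRB
RRRGR
RRRRR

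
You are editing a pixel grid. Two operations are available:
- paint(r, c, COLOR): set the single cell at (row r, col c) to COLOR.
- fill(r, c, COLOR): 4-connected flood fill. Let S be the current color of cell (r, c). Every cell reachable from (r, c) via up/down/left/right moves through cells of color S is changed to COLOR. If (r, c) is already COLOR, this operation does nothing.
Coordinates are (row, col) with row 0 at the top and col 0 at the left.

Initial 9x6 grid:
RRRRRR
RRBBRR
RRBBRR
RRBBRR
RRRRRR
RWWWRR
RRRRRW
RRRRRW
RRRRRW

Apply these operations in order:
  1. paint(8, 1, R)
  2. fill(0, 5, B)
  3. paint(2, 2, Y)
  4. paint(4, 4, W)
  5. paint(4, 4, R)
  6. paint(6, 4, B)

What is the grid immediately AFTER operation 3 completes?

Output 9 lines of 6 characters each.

Answer: BBBBBB
BBBBBB
BBYBBB
BBBBBB
BBBBBB
BWWWBB
BBBBBW
BBBBBW
BBBBBW

Derivation:
After op 1 paint(8,1,R):
RRRRRR
RRBBRR
RRBBRR
RRBBRR
RRRRRR
RWWWRR
RRRRRW
RRRRRW
RRRRRW
After op 2 fill(0,5,B) [42 cells changed]:
BBBBBB
BBBBBB
BBBBBB
BBBBBB
BBBBBB
BWWWBB
BBBBBW
BBBBBW
BBBBBW
After op 3 paint(2,2,Y):
BBBBBB
BBBBBB
BBYBBB
BBBBBB
BBBBBB
BWWWBB
BBBBBW
BBBBBW
BBBBBW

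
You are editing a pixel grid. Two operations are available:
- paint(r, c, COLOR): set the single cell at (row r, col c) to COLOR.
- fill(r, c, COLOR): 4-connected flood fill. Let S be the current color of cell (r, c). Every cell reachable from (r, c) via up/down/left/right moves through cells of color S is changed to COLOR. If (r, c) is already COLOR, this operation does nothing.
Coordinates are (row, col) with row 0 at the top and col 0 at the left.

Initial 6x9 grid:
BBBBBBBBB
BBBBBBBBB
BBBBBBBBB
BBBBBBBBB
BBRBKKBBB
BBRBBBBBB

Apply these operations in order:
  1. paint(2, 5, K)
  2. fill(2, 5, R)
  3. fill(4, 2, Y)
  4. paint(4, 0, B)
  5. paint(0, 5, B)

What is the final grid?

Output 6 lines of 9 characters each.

Answer: BBBBBBBBB
BBBBBBBBB
BBBBBRBBB
BBBBBBBBB
BBYBKKBBB
BBYBBBBBB

Derivation:
After op 1 paint(2,5,K):
BBBBBBBBB
BBBBBBBBB
BBBBBKBBB
BBBBBBBBB
BBRBKKBBB
BBRBBBBBB
After op 2 fill(2,5,R) [1 cells changed]:
BBBBBBBBB
BBBBBBBBB
BBBBBRBBB
BBBBBBBBB
BBRBKKBBB
BBRBBBBBB
After op 3 fill(4,2,Y) [2 cells changed]:
BBBBBBBBB
BBBBBBBBB
BBBBBRBBB
BBBBBBBBB
BBYBKKBBB
BBYBBBBBB
After op 4 paint(4,0,B):
BBBBBBBBB
BBBBBBBBB
BBBBBRBBB
BBBBBBBBB
BBYBKKBBB
BBYBBBBBB
After op 5 paint(0,5,B):
BBBBBBBBB
BBBBBBBBB
BBBBBRBBB
BBBBBBBBB
BBYBKKBBB
BBYBBBBBB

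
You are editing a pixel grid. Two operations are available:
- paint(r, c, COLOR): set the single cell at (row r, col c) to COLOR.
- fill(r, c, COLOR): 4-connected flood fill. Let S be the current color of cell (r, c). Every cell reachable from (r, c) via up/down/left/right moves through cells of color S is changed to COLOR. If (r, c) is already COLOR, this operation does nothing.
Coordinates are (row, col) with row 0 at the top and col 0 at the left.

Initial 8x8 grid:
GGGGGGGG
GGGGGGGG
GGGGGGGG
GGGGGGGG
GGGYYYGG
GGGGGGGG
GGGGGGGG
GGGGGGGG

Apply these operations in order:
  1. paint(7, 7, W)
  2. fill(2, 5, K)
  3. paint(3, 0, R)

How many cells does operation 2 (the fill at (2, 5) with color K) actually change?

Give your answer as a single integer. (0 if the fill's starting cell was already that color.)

Answer: 60

Derivation:
After op 1 paint(7,7,W):
GGGGGGGG
GGGGGGGG
GGGGGGGG
GGGGGGGG
GGGYYYGG
GGGGGGGG
GGGGGGGG
GGGGGGGW
After op 2 fill(2,5,K) [60 cells changed]:
KKKKKKKK
KKKKKKKK
KKKKKKKK
KKKKKKKK
KKKYYYKK
KKKKKKKK
KKKKKKKK
KKKKKKKW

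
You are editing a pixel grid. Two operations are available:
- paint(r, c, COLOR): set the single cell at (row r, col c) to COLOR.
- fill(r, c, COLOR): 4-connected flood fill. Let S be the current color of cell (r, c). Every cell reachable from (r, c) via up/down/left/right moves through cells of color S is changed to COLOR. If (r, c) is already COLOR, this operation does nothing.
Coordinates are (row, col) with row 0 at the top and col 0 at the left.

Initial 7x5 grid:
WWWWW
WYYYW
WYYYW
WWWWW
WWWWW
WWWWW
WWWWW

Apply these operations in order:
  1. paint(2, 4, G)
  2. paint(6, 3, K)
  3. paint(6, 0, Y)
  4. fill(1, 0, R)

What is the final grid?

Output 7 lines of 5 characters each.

Answer: RRRRR
RYYYR
RYYYG
RRRRR
RRRRR
RRRRR
YRRKR

Derivation:
After op 1 paint(2,4,G):
WWWWW
WYYYW
WYYYG
WWWWW
WWWWW
WWWWW
WWWWW
After op 2 paint(6,3,K):
WWWWW
WYYYW
WYYYG
WWWWW
WWWWW
WWWWW
WWWKW
After op 3 paint(6,0,Y):
WWWWW
WYYYW
WYYYG
WWWWW
WWWWW
WWWWW
YWWKW
After op 4 fill(1,0,R) [26 cells changed]:
RRRRR
RYYYR
RYYYG
RRRRR
RRRRR
RRRRR
YRRKR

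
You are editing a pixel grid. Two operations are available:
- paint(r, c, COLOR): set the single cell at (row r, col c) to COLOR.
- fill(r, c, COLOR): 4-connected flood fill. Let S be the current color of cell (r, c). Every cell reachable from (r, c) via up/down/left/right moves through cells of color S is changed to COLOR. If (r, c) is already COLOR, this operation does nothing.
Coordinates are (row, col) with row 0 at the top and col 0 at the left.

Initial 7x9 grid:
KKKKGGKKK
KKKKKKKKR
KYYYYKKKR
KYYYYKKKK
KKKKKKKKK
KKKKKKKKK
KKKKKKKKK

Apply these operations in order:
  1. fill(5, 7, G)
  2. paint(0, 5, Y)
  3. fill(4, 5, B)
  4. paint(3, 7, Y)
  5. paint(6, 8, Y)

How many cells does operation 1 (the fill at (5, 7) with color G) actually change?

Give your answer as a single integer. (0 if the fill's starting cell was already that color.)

Answer: 51

Derivation:
After op 1 fill(5,7,G) [51 cells changed]:
GGGGGGGGG
GGGGGGGGR
GYYYYGGGR
GYYYYGGGG
GGGGGGGGG
GGGGGGGGG
GGGGGGGGG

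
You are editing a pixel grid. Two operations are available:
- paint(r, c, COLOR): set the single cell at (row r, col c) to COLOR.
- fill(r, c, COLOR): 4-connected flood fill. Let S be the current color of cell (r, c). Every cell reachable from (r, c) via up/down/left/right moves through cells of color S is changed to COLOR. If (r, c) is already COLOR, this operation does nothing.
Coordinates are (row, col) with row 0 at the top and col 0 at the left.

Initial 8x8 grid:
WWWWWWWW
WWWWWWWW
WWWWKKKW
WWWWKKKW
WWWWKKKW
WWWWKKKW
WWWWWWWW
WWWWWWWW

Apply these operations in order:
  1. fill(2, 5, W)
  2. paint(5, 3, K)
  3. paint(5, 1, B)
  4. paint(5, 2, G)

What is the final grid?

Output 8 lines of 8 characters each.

After op 1 fill(2,5,W) [12 cells changed]:
WWWWWWWW
WWWWWWWW
WWWWWWWW
WWWWWWWW
WWWWWWWW
WWWWWWWW
WWWWWWWW
WWWWWWWW
After op 2 paint(5,3,K):
WWWWWWWW
WWWWWWWW
WWWWWWWW
WWWWWWWW
WWWWWWWW
WWWKWWWW
WWWWWWWW
WWWWWWWW
After op 3 paint(5,1,B):
WWWWWWWW
WWWWWWWW
WWWWWWWW
WWWWWWWW
WWWWWWWW
WBWKWWWW
WWWWWWWW
WWWWWWWW
After op 4 paint(5,2,G):
WWWWWWWW
WWWWWWWW
WWWWWWWW
WWWWWWWW
WWWWWWWW
WBGKWWWW
WWWWWWWW
WWWWWWWW

Answer: WWWWWWWW
WWWWWWWW
WWWWWWWW
WWWWWWWW
WWWWWWWW
WBGKWWWW
WWWWWWWW
WWWWWWWW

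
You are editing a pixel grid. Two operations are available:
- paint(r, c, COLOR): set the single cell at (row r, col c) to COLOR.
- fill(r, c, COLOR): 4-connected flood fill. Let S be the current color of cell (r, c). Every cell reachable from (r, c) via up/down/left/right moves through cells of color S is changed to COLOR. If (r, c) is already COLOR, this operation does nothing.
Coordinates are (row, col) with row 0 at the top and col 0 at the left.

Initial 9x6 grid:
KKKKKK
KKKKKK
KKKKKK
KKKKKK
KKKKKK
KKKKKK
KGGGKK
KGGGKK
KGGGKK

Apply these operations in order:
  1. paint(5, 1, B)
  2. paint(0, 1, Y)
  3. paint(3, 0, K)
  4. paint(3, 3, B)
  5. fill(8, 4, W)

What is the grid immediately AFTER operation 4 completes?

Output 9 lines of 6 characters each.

Answer: KYKKKK
KKKKKK
KKKKKK
KKKBKK
KKKKKK
KBKKKK
KGGGKK
KGGGKK
KGGGKK

Derivation:
After op 1 paint(5,1,B):
KKKKKK
KKKKKK
KKKKKK
KKKKKK
KKKKKK
KBKKKK
KGGGKK
KGGGKK
KGGGKK
After op 2 paint(0,1,Y):
KYKKKK
KKKKKK
KKKKKK
KKKKKK
KKKKKK
KBKKKK
KGGGKK
KGGGKK
KGGGKK
After op 3 paint(3,0,K):
KYKKKK
KKKKKK
KKKKKK
KKKKKK
KKKKKK
KBKKKK
KGGGKK
KGGGKK
KGGGKK
After op 4 paint(3,3,B):
KYKKKK
KKKKKK
KKKKKK
KKKBKK
KKKKKK
KBKKKK
KGGGKK
KGGGKK
KGGGKK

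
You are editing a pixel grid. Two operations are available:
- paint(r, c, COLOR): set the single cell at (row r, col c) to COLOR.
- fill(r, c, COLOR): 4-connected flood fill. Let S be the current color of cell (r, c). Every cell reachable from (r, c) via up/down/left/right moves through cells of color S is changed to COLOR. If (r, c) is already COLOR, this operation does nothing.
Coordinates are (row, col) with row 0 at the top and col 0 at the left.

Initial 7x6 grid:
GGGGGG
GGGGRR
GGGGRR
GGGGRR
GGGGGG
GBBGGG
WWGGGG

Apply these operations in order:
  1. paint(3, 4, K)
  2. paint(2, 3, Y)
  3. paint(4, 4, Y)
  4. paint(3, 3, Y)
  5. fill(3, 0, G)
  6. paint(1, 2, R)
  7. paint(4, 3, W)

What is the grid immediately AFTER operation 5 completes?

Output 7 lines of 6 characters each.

Answer: GGGGGG
GGGGRR
GGGYRR
GGGYKR
GGGGYG
GBBGGG
WWGGGG

Derivation:
After op 1 paint(3,4,K):
GGGGGG
GGGGRR
GGGGRR
GGGGKR
GGGGGG
GBBGGG
WWGGGG
After op 2 paint(2,3,Y):
GGGGGG
GGGGRR
GGGYRR
GGGGKR
GGGGGG
GBBGGG
WWGGGG
After op 3 paint(4,4,Y):
GGGGGG
GGGGRR
GGGYRR
GGGGKR
GGGGYG
GBBGGG
WWGGGG
After op 4 paint(3,3,Y):
GGGGGG
GGGGRR
GGGYRR
GGGYKR
GGGGYG
GBBGGG
WWGGGG
After op 5 fill(3,0,G) [0 cells changed]:
GGGGGG
GGGGRR
GGGYRR
GGGYKR
GGGGYG
GBBGGG
WWGGGG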